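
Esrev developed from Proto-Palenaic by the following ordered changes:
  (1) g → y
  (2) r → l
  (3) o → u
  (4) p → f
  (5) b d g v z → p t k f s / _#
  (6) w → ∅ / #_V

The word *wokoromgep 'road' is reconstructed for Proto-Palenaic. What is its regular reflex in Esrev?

ukulumyef

Esrev: *wokoromgep
  wokoromgep → wokoromyep   [unconditioned shift]
  wokoromyep → wokolomyep   [unconditioned shift]
  wokolomyep → wukulumyep   [vowel merger]
  wukulumyep → wukulumyef   [unconditioned shift]
  wukulumyef (rule 5 does not apply)
  wukulumyef → ukulumyef   [glide loss]
  giving Esrev ukulumyef.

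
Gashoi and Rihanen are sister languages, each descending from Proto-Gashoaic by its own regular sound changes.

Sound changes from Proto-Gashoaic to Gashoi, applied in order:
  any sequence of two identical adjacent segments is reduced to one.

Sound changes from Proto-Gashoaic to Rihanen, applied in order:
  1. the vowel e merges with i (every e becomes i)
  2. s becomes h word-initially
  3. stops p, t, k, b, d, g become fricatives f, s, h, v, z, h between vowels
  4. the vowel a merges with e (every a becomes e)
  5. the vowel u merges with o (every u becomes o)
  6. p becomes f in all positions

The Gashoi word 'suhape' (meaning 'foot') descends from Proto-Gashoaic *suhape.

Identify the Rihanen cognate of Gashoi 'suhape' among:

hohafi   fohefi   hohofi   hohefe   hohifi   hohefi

Rihanen: start from *suhape.
  rule 1 (vowel merger): suhape → suhapi
  rule 2 (debuccalisation): suhapi → huhapi
  rule 3 (intervocalic lenition): huhapi → huhafi
  rule 4 (vowel merger): huhafi → huhefi
  rule 5 (vowel merger): huhefi → hohefi
  rule 6: no change — hohefi
  ⇒ Rihanen hohefi
Only 'hohefi' matches the regular Rihanen development of *suhape.

hohefi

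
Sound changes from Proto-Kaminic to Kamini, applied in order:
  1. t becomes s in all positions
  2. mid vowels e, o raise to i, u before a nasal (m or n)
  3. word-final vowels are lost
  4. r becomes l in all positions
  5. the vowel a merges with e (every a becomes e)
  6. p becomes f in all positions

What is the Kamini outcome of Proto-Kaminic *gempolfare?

gimfolfel

Kamini: start from *gempolfare.
  rule 1: no change — gempolfare
  rule 2 (pre-nasal raising): gempolfare → gimpolfare
  rule 3 (apocope): gimpolfare → gimpolfar
  rule 4 (unconditioned shift): gimpolfar → gimpolfal
  rule 5 (vowel merger): gimpolfal → gimpolfel
  rule 6 (unconditioned shift): gimpolfel → gimfolfel
  ⇒ Kamini gimfolfel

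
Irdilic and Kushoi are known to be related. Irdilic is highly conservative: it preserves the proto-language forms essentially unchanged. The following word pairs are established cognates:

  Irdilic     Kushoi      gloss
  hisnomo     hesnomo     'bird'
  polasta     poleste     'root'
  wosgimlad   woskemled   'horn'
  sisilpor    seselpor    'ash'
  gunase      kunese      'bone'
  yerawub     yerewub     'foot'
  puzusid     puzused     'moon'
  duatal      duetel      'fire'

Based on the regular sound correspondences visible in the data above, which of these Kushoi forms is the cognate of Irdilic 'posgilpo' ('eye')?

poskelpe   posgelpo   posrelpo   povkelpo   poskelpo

wosgimlad ~ woskemled — Irdilic g corresponds to Kushoi k after a consonant, before a front vowel.
hisnomo ~ hesnomo, sisilpor ~ seselpor — Irdilic i corresponds to Kushoi e after a consonant, before a consonant other than r, m, n, p, b, f, v.
Applying these to Irdilic 'posgilpo':
  posgilpo → poskilpo   (g→k after a consonant, before a front vowel)
  poskilpo → poskelpo   (i→e after a consonant, before a consonant other than r, m, n, p, b, f, v)
So the Kushoi cognate is 'poskelpo'.

poskelpo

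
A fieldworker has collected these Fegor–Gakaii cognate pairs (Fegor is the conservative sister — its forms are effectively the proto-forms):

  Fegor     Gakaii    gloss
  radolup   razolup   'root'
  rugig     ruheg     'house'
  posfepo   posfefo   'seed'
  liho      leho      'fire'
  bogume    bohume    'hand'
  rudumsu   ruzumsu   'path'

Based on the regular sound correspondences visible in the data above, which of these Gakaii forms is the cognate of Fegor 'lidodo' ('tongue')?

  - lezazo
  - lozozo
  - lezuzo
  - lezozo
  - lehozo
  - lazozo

rugig ~ ruheg, liho ~ leho — Fegor i corresponds to Gakaii e after a consonant, before a consonant other than r, m, n, p, b, f, v.
radolup ~ razolup — Fegor d corresponds to Gakaii z between vowels (before a back vowel).
Applying these to Fegor 'lidodo':
  lidodo → ledodo   (i→e after a consonant, before a consonant other than r, m, n, p, b, f, v)
  ledodo → lezodo   (d→z between vowels (before a back vowel))
  lezodo → lezozo   (d→z between vowels (before a back vowel))
So the Gakaii cognate is 'lezozo'.

lezozo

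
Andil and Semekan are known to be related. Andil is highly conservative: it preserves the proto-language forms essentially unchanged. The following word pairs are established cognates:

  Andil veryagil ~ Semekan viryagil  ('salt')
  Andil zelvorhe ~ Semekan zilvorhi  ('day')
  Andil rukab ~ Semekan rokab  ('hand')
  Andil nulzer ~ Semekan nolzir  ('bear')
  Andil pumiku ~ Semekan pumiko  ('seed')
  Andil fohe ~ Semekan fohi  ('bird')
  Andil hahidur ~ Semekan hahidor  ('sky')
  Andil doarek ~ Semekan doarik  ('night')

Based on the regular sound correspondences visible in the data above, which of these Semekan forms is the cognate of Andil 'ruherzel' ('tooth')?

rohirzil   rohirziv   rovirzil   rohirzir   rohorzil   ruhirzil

rukab ~ rokab, nulzer ~ nolzir — Andil u corresponds to Semekan o after a consonant, before a consonant other than r, m, n, p, b, f, v.
veryagil ~ viryagil, nulzer ~ nolzir — Andil e corresponds to Semekan i after a consonant, before r.
zelvorhe ~ zilvorhi, doarek ~ doarik — Andil e corresponds to Semekan i after a consonant, before a consonant other than r, m, n, p, b, f, v.
Applying these to Andil 'ruherzel':
  ruherzel → roherzel   (u→o after a consonant, before a consonant other than r, m, n, p, b, f, v)
  roherzel → rohirzel   (e→i after a consonant, before r)
  rohirzel → rohirzil   (e→i after a consonant, before a consonant other than r, m, n, p, b, f, v)
So the Semekan cognate is 'rohirzil'.

rohirzil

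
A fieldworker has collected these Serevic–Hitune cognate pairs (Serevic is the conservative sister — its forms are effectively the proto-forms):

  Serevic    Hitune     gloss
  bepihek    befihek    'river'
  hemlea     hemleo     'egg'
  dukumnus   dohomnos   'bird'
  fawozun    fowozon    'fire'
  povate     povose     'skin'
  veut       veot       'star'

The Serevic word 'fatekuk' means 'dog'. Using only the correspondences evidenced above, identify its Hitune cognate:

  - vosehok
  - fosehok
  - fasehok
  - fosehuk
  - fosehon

fawozun ~ fowozon, povate ~ povose — Serevic a corresponds to Hitune o after a consonant, before a consonant other than r, m, n, p, b, f, v.
povate ~ povose — Serevic t corresponds to Hitune s between vowels (before a front vowel).
dukumnus ~ dohomnos — Serevic k corresponds to Hitune h between vowels (before a back vowel).
dukumnus ~ dohomnos — Serevic u corresponds to Hitune o after a consonant, before a consonant other than r, m, n, p, b, f, v.
Applying these to Serevic 'fatekuk':
  fatekuk → fotekuk   (a→o after a consonant, before a consonant other than r, m, n, p, b, f, v)
  fotekuk → fosekuk   (t→s between vowels (before a front vowel))
  fosekuk → fosehuk   (k→h between vowels (before a back vowel))
  fosehuk → fosehok   (u→o after a consonant, before a consonant other than r, m, n, p, b, f, v)
So the Hitune cognate is 'fosehok'.

fosehok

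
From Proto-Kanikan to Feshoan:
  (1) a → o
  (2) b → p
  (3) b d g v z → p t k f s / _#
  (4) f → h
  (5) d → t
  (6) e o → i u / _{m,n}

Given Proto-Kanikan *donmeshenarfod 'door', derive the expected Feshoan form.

tunmeshinorhot

Feshoan: start from *donmeshenarfod.
  rule 1 (vowel merger): donmeshenarfod → donmeshenorfod
  rule 2: no change — donmeshenorfod
  rule 3 (final devoicing): donmeshenorfod → donmeshenorfot
  rule 4 (unconditioned shift): donmeshenorfot → donmeshenorhot
  rule 5 (unconditioned shift): donmeshenorhot → tonmeshenorhot
  rule 6 (pre-nasal raising): tonmeshenorhot → tunmeshinorhot
  ⇒ Feshoan tunmeshinorhot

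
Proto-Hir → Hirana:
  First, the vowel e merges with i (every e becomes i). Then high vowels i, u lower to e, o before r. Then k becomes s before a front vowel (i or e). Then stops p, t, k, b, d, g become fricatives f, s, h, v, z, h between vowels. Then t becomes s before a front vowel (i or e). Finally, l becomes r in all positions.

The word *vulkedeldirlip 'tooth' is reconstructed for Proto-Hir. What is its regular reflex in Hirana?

vursizirderrip

Hirana: start from *vulkedeldirlip.
  rule 1 (vowel merger): vulkedeldirlip → vulkidildirlip
  rule 2 (pre-rhotic lowering): vulkidildirlip → vulkidilderlip
  rule 3 (palatalisation): vulkidilderlip → vulsidilderlip
  rule 4 (intervocalic lenition): vulsidilderlip → vulsizilderlip
  rule 5: no change — vulsizilderlip
  rule 6 (unconditioned shift): vulsizilderlip → vursizirderrip
  ⇒ Hirana vursizirderrip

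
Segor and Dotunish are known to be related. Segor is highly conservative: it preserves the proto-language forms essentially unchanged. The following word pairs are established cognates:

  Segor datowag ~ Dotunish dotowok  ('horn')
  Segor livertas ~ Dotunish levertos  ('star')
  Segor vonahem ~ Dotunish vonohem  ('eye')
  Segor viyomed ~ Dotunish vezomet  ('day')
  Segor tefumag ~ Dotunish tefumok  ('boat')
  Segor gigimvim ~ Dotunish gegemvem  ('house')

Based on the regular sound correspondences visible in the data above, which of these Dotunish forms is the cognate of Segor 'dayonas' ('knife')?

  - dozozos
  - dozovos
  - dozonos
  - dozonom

datowag ~ dotowok, livertas ~ levertos — Segor a corresponds to Dotunish o after a consonant, before a consonant other than r, m, n, p, b, f, v.
viyomed ~ vezomet — Segor y corresponds to Dotunish z between vowels (before a back vowel).
Applying these to Segor 'dayonas':
  dayonas → doyonas   (a→o after a consonant, before a consonant other than r, m, n, p, b, f, v)
  doyonas → dozonas   (y→z between vowels (before a back vowel))
  dozonas → dozonos   (a→o after a consonant, before a consonant other than r, m, n, p, b, f, v)
So the Dotunish cognate is 'dozonos'.

dozonos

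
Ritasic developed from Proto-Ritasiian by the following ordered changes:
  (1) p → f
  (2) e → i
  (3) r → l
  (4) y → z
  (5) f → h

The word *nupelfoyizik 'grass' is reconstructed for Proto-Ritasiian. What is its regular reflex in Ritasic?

nuhilhozizik

Ritasic: *nupelfoyizik > nufelfoyizik > nufilfoyizik > nufilfozizik > nuhilhozizik  (by unconditioned shift, vowel merger, unconditioned shift, unconditioned shift)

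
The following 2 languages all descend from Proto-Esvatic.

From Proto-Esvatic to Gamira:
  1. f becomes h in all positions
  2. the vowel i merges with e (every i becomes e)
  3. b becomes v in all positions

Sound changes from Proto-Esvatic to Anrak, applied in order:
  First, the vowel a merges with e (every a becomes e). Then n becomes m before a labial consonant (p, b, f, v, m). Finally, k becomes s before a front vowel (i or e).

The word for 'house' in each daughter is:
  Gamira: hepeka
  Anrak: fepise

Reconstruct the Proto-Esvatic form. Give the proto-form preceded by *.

Position 4: Gamira has e, Anrak has i. Anrak preserves i here (none of its changes turn any other segment into i), so the proto-segment is *i.
Position 6: Gamira has a, Anrak has e. Gamira preserves a here (none of its changes turn any other segment into a), so the proto-segment is *a.
Position 5: Gamira has k, Anrak has s. Gamira preserves k here (none of its changes turn any other segment into k), so the proto-segment is *k.
Continuing position by position gives *fepika; check it forward:
Gamira: *fepika > hepika > hepeka  (by unconditioned shift, vowel merger)
Anrak: start from *fepika.
  rule 1 (vowel merger): fepika → fepike
  rule 2: no change — fepike
  rule 3 (palatalisation): fepike → fepise
  ⇒ Anrak fepise
*fepika is the unique common source.

*fepika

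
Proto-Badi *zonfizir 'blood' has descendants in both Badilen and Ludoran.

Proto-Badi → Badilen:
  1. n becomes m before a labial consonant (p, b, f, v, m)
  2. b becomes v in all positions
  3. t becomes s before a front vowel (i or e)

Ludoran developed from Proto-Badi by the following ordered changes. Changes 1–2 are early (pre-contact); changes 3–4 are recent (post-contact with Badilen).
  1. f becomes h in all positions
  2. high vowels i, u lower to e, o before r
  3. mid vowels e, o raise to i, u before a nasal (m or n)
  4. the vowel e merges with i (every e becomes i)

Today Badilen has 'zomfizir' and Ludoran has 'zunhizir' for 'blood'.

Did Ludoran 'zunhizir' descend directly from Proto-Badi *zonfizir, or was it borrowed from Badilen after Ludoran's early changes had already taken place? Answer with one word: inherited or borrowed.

inherited

If inherited, *zonfizir would pass through all of Ludoran's changes:
Ludoran: *zonfizir
  zonfizir → zonhizir   [unconditioned shift]
  zonhizir → zonhizer   [pre-rhotic lowering]
  zonhizer → zunhizer   [pre-nasal raising]
  zunhizer → zunhizir   [vowel merger]
  giving Ludoran zunhizir.
If borrowed from Badilen 'zomfizir' after the early changes, it would undergo only the recent ones:
  rule 3 (pre-nasal raising): zomfizir → zumfizir
  rule 4 (vowel merger): no change (zumfizir)
  ⇒ as a loan: zumfizir
Ludoran 'zunhizir' matches the inherited outcome exactly, so it is an inherited cognate, not a loan.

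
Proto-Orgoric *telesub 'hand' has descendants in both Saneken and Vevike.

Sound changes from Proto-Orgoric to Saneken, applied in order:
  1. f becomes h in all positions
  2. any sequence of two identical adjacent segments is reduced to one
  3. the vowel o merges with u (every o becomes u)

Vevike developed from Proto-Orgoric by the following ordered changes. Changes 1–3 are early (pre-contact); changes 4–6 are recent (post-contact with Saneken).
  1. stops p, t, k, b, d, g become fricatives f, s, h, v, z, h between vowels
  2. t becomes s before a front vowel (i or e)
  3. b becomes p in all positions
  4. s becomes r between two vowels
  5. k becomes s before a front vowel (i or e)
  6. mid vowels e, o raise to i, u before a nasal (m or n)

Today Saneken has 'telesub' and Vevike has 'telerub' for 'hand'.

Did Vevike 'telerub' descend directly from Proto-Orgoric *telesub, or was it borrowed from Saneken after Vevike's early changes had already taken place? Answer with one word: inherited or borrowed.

borrowed

If inherited, *telesub would pass through all of Vevike's changes:
Vevike: *telesub > selesub > selesup > selerup  (by palatalisation, unconditioned shift, rhotacism)
If borrowed from Saneken 'telesub' after the early changes, it would undergo only the recent ones:
  rule 4 (rhotacism): telesub → telerub
  rule 5 (palatalisation): no change (telerub)
  rule 6 (pre-nasal raising): no change (telerub)
  ⇒ as a loan: telerub
Vevike 'telerub' matches the loan outcome 'telerub', not the inherited 'selerup' — it skipped the early Vevike changes, so it was borrowed from Saneken.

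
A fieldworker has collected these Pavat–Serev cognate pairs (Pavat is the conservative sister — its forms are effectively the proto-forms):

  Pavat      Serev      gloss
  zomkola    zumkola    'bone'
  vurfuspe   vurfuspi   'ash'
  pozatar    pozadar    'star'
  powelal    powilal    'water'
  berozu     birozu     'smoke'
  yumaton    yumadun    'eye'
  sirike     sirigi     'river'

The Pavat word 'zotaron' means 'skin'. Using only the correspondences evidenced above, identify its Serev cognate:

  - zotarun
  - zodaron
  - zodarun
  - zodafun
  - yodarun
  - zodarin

pozatar ~ pozadar — Pavat t corresponds to Serev d between vowels (before a back vowel).
yumaton ~ yumadun — Pavat o corresponds to Serev u after a consonant, before a nasal.
Applying these to Pavat 'zotaron':
  zotaron → zodaron   (t→d between vowels (before a back vowel))
  zodaron → zodarun   (o→u after a consonant, before a nasal)
So the Serev cognate is 'zodarun'.

zodarun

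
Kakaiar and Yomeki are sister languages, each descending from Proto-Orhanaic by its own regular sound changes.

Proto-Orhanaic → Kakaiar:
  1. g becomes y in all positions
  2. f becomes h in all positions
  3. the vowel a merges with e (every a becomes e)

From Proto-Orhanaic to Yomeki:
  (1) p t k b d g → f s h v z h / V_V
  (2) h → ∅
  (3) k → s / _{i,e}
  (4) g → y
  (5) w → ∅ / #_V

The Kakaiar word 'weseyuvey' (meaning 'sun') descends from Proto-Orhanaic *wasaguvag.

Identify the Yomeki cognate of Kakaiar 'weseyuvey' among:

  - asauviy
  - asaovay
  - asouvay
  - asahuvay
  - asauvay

asauvay

Yomeki: *wasaguvag
  wasaguvag → wasahuvag   [intervocalic lenition]
  wasahuvag → wasauvag   [h-loss]
  wasauvag (rule 3 does not apply)
  wasauvag → wasauvay   [unconditioned shift]
  wasauvay → asauvay   [glide loss]
  giving Yomeki asauvay.
Among the options, 'asauvay' alone shows every Yomeki change applied in order.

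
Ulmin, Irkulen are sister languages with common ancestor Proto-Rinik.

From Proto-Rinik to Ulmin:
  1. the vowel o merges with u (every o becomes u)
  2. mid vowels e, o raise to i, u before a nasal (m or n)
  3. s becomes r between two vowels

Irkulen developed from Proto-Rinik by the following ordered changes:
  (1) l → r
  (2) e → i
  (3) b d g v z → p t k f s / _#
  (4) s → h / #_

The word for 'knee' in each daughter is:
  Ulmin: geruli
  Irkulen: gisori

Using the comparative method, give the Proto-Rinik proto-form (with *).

*gesoli

Position 4: Ulmin has u, Irkulen has o. Irkulen preserves o here (none of its changes turn any other segment into o), so the proto-segment is *o.
Position 3: Ulmin has r, Irkulen has s. Taking the neighbouring segments as reconstructed: Ulmin r could go back to *s or *r; Irkulen s can only go back to *s — the one source consistent with every daughter is *s.
Position 2: Ulmin has e, Irkulen has i. Ulmin preserves e here (none of its changes turn any other segment into e), so the proto-segment is *e.
Verify the candidate proto-form against each daughter:
Ulmin: start from *gesoli.
  rule 1 (vowel merger): gesoli → gesuli
  rule 2: no change — gesuli
  rule 3 (rhotacism): gesuli → geruli
  ⇒ Ulmin geruli
Irkulen: *gesoli
  gesoli → gesori   [unconditioned shift]
  gesori → gisori   [vowel merger]
  gisori (rule 3 does not apply)
  gisori (rule 4 does not apply)
  giving Irkulen gisori.
No other proto-form is consistent with every reflex, so the reconstruction is *gesoli.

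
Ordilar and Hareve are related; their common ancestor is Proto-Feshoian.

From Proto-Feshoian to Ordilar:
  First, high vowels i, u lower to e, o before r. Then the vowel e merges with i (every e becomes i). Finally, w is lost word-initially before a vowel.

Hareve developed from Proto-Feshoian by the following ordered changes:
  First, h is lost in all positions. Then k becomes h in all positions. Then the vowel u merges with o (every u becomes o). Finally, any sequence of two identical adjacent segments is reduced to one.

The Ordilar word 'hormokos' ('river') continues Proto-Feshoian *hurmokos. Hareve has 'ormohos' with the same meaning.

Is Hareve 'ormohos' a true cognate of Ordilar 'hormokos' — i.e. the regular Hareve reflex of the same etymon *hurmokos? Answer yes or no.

yes

Derive the expected Hareve reflex of *hurmokos:
Hareve: *hurmokos > urmokos > urmohos > ormohos  (by h-loss, unconditioned shift, vowel merger)
Hareve 'ormohos' matches the regular reflex exactly, so the pair is cognate.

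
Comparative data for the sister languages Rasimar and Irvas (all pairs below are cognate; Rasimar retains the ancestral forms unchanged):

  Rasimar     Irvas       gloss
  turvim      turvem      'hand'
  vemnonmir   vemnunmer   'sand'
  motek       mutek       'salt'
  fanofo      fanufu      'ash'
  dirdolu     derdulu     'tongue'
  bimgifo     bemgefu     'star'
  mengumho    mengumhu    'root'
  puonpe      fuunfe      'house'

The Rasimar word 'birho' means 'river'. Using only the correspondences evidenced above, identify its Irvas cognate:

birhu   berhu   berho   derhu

berhu

vemnonmir ~ vemnunmer, dirdolu ~ derdulu — Rasimar i corresponds to Irvas e after a consonant, before r.
fanofo ~ fanufu, bimgifo ~ bemgefu — Rasimar o corresponds to Irvas u word-finally.
Applying these to Rasimar 'birho':
  birho → berho   (i→e after a consonant, before r)
  berho → berhu   (o→u word-finally)
So the Irvas cognate is 'berhu'.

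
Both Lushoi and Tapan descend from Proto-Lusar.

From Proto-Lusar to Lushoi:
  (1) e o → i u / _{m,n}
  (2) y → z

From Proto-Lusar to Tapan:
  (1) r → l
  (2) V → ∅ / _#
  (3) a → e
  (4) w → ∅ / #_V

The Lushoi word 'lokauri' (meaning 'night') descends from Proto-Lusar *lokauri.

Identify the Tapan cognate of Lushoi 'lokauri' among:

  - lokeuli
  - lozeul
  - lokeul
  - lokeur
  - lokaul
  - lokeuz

Tapan: start from *lokauri.
  rule 1 (unconditioned shift): lokauri → lokauli
  rule 2 (apocope): lokauli → lokaul
  rule 3 (vowel merger): lokaul → lokeul
  rule 4: no change — lokeul
  ⇒ Tapan lokeul
The other candidates each miss or misapply at least one Tapan change.

lokeul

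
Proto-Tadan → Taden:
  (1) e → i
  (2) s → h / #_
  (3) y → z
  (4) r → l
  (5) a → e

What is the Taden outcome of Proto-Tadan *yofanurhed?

Taden: *yofanurhed > yofanurhid > zofanurhid > zofanulhid > zofenulhid  (by vowel merger, unconditioned shift, unconditioned shift, vowel merger)

zofenulhid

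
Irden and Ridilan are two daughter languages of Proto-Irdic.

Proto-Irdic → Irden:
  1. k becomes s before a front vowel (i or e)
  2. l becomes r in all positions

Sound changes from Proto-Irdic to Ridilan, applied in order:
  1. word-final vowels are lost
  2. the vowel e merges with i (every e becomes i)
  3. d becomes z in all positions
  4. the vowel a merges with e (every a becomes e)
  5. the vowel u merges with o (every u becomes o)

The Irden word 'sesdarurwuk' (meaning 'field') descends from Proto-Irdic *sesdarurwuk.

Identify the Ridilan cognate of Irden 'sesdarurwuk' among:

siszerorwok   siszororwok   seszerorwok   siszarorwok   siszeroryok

Ridilan: start from *sesdarurwuk.
  rule 1: no change — sesdarurwuk
  rule 2 (vowel merger): sesdarurwuk → sisdarurwuk
  rule 3 (unconditioned shift): sisdarurwuk → siszarurwuk
  rule 4 (vowel merger): siszarurwuk → siszerurwuk
  rule 5 (vowel merger): siszerurwuk → siszerorwok
  ⇒ Ridilan siszerorwok
The other candidates each miss or misapply at least one Ridilan change.

siszerorwok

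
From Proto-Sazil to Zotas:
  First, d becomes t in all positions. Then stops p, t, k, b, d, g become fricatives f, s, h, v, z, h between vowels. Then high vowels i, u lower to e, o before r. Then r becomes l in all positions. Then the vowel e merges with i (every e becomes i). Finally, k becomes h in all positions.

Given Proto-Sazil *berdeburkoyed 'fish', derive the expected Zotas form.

Zotas: *berdeburkoyed > berteburkoyet > bertevurkoyet > bertevorkoyet > beltevolkoyet > biltivolkoyit > biltivolhoyit  (by unconditioned shift, intervocalic lenition, pre-rhotic lowering, unconditioned shift, vowel merger, unconditioned shift)

biltivolhoyit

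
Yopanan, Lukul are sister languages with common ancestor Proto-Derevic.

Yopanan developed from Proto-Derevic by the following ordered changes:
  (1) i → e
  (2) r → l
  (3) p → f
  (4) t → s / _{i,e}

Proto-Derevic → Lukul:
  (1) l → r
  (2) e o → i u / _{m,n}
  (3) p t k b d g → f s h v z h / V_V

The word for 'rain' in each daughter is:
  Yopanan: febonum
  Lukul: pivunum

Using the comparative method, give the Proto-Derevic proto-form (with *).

Position 2: Yopanan has e, Lukul has i. Taking the neighbouring segments as reconstructed: Yopanan e could go back to *e or *i; Lukul i can only go back to *i — the one source consistent with every daughter is *i.
Position 4: Yopanan has o, Lukul has u. Yopanan preserves o here (none of its changes turn any other segment into o), so the proto-segment is *o.
Position 3: Yopanan has b, Lukul has v. Yopanan preserves b here (none of its changes turn any other segment into b), so the proto-segment is *b.
This points to *pibonum. Verify forward in each daughter:
Yopanan: start from *pibonum.
  rule 1 (vowel merger): pibonum → pebonum
  rule 2: no change — pebonum
  rule 3 (unconditioned shift): pebonum → febonum
  rule 4: no change — febonum
  ⇒ Yopanan febonum
Lukul: *pibonum > pibunum > pivunum  (by pre-nasal raising, intervocalic lenition)
No other proto-form is consistent with every reflex, so the reconstruction is *pibonum.

*pibonum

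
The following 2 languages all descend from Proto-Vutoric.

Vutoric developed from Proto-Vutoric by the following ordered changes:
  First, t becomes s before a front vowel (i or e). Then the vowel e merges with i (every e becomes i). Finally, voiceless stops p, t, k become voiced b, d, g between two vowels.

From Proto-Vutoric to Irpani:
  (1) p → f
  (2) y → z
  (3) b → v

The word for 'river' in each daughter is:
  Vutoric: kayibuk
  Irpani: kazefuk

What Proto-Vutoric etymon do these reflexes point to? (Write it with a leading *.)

Position 5: Vutoric has b, Irpani has f. Taking the neighbouring segments as reconstructed: Vutoric b could go back to *p or *b; Irpani f could go back to *p or *f — the one source consistent with every daughter is *p.
Position 3: Vutoric has y, Irpani has z. Vutoric preserves y here (none of its changes turn any other segment into y), so the proto-segment is *y.
Continuing position by position gives *kayepuk; check it forward:
Vutoric: start from *kayepuk.
  rule 1: no change — kayepuk
  rule 2 (vowel merger): kayepuk → kayipuk
  rule 3 (intervocalic voicing): kayipuk → kayibuk
  ⇒ Vutoric kayibuk
Irpani: *kayepuk > kayefuk > kazefuk  (by unconditioned shift, unconditioned shift)
Only *kayepuk yields all of Vutoric kayibuk, Irpani kazefuk.

*kayepuk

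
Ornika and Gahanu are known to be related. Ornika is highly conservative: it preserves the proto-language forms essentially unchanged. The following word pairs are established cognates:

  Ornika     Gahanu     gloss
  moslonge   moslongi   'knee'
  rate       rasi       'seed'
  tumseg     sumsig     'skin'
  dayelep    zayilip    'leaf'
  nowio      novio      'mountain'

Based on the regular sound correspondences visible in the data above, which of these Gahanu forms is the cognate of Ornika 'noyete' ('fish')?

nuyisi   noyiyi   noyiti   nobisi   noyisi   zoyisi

noyisi

tumseg ~ sumsig, dayelep ~ zayilip — Ornika e corresponds to Gahanu i after a consonant, before a consonant other than r, m, n, p, b, f, v.
rate ~ rasi — Ornika t corresponds to Gahanu s between vowels (before a front vowel).
moslonge ~ moslongi, rate ~ rasi — Ornika e corresponds to Gahanu i word-finally.
Applying these to Ornika 'noyete':
  noyete → noyite   (e→i after a consonant, before a consonant other than r, m, n, p, b, f, v)
  noyite → noyise   (t→s between vowels (before a front vowel))
  noyise → noyisi   (e→i word-finally)
So the Gahanu cognate is 'noyisi'.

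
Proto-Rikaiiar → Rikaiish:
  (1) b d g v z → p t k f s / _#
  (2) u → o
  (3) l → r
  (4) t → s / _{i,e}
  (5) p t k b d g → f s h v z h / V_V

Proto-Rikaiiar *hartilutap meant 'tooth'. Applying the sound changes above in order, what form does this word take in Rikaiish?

harsirosap

Rikaiish: start from *hartilutap.
  rule 1: no change — hartilutap
  rule 2 (vowel merger): hartilutap → hartilotap
  rule 3 (unconditioned shift): hartilotap → hartirotap
  rule 4 (palatalisation): hartirotap → harsirotap
  rule 5 (intervocalic lenition): harsirotap → harsirosap
  ⇒ Rikaiish harsirosap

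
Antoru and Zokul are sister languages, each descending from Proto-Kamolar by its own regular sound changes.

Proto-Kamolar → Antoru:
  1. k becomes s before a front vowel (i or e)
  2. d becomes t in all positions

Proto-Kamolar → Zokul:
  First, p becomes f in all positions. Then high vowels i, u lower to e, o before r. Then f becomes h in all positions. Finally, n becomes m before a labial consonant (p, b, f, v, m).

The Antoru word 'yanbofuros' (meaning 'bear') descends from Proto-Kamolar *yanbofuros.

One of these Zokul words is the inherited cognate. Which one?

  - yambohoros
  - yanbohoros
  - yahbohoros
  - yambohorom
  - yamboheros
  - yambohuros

yambohoros

Zokul: start from *yanbofuros.
  rule 1: no change — yanbofuros
  rule 2 (pre-rhotic lowering): yanbofuros → yanboforos
  rule 3 (unconditioned shift): yanboforos → yanbohoros
  rule 4 (nasal place assimilation): yanbohoros → yambohoros
  ⇒ Zokul yambohoros
Only 'yambohoros' matches the regular Zokul development of *yanbofuros.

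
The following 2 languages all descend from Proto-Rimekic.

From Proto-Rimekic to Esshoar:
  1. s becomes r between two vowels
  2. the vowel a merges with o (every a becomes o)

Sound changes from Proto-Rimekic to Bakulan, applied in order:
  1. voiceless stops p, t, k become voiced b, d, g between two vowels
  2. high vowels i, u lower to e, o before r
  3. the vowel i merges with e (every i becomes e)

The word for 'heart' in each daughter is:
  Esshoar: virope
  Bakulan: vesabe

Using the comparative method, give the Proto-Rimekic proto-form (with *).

Position 5: Esshoar has p, Bakulan has b. Esshoar preserves p here (none of its changes turn any other segment into p), so the proto-segment is *p.
Position 2: Esshoar has i, Bakulan has e. Esshoar preserves i here (none of its changes turn any other segment into i), so the proto-segment is *i.
Continuing position by position gives *visape; check it forward:
Esshoar: start from *visape.
  rule 1 (rhotacism): visape → virape
  rule 2 (vowel merger): virape → virope
  ⇒ Esshoar virope
Bakulan: start from *visape.
  rule 1 (intervocalic voicing): visape → visabe
  rule 2: no change — visabe
  rule 3 (vowel merger): visabe → vesabe
  ⇒ Bakulan vesabe
No other proto-form is consistent with every reflex, so the reconstruction is *visape.

*visape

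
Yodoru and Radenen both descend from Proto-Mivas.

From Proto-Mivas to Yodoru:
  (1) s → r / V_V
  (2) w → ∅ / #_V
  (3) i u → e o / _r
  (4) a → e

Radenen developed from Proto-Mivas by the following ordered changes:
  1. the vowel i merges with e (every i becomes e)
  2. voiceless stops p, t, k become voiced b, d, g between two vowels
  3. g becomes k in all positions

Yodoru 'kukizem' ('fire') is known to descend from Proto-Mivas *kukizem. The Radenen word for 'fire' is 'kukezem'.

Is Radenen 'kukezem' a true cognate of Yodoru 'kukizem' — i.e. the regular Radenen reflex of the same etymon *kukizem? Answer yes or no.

yes

Derive the expected Radenen reflex of *kukizem:
Radenen: *kukizem > kukezem > kugezem > kukezem  (by vowel merger, intervocalic voicing, unconditioned shift)
Radenen 'kukezem' matches the regular reflex exactly, so the pair is cognate.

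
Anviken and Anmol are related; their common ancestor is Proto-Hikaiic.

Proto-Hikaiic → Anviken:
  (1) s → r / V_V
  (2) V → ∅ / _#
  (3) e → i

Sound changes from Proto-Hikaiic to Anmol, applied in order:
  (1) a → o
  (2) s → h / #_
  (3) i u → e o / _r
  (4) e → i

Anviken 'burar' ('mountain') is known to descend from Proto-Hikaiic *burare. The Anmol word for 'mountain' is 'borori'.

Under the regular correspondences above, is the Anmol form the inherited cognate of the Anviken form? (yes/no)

Derive the expected Anmol reflex of *burare:
Anmol: *burare > burore > borore > borori  (by vowel merger, pre-rhotic lowering, vowel merger)
Anmol 'borori' matches the regular reflex exactly, so the pair is cognate.

yes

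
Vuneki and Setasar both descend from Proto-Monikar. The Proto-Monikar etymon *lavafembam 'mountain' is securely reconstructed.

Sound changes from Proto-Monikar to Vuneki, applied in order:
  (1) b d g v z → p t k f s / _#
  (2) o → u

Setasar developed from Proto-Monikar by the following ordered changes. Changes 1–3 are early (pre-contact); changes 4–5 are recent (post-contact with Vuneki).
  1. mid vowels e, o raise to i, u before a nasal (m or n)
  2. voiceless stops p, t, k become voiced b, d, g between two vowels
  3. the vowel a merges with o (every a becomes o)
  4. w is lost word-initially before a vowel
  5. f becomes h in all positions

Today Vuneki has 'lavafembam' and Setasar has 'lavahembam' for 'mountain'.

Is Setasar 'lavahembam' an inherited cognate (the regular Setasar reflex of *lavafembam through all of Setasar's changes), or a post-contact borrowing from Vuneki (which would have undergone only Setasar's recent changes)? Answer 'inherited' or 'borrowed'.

If inherited, *lavafembam would pass through all of Setasar's changes:
Setasar: start from *lavafembam.
  rule 1 (pre-nasal raising): lavafembam → lavafimbam
  rule 2: no change — lavafimbam
  rule 3 (vowel merger): lavafimbam → lovofimbom
  rule 4: no change — lovofimbom
  rule 5 (unconditioned shift): lovofimbom → lovohimbom
  ⇒ Setasar lovohimbom
If borrowed from Vuneki 'lavafembam' after the early changes, it would undergo only the recent ones:
  rule 4 (glide loss): no change (lavafembam)
  rule 5 (unconditioned shift): lavafembam → lavahembam
  ⇒ as a loan: lavahembam
Setasar 'lavahembam' matches the loan outcome 'lavahembam', not the inherited 'lovohimbom' — it skipped the early Setasar changes, so it was borrowed from Vuneki.

borrowed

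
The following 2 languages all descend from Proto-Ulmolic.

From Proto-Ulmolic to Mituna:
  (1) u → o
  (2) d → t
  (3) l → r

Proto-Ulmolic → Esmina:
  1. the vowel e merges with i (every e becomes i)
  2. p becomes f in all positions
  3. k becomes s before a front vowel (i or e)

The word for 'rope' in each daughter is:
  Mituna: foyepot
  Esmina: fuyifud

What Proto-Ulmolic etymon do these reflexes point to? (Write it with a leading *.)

*fuyepud

Position 4: Mituna has e, Esmina has i. Mituna preserves e here (none of its changes turn any other segment into e), so the proto-segment is *e.
Position 6: Mituna has o, Esmina has u. Esmina preserves u here (none of its changes turn any other segment into u), so the proto-segment is *u.
Position 5: Mituna has p, Esmina has f. Mituna preserves p here (none of its changes turn any other segment into p), so the proto-segment is *p.
Continuing position by position gives *fuyepud; check it forward:
Mituna: start from *fuyepud.
  rule 1 (vowel merger): fuyepud → foyepod
  rule 2 (unconditioned shift): foyepod → foyepot
  rule 3: no change — foyepot
  ⇒ Mituna foyepot
Esmina: *fuyepud > fuyipud > fuyifud  (by vowel merger, unconditioned shift)
Only *fuyepud yields all of Mituna foyepot, Esmina fuyifud.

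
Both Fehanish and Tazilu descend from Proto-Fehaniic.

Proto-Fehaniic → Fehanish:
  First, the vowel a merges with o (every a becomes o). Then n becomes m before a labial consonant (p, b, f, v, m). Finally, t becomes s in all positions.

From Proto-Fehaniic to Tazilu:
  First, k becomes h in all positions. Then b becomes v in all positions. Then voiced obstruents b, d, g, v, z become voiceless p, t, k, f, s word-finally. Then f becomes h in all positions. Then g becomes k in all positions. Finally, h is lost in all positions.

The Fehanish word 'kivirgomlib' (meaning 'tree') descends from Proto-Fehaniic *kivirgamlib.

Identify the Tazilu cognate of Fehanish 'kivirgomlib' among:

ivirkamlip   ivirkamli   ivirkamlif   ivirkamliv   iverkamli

ivirkamli

Tazilu: *kivirgamlib > hivirgamlib > hivirgamliv > hivirgamlif > hivirgamlih > hivirkamlih > ivirkamli  (by unconditioned shift, unconditioned shift, final devoicing, unconditioned shift, unconditioned shift, h-loss)
Among the options, 'ivirkamli' alone shows every Tazilu change applied in order.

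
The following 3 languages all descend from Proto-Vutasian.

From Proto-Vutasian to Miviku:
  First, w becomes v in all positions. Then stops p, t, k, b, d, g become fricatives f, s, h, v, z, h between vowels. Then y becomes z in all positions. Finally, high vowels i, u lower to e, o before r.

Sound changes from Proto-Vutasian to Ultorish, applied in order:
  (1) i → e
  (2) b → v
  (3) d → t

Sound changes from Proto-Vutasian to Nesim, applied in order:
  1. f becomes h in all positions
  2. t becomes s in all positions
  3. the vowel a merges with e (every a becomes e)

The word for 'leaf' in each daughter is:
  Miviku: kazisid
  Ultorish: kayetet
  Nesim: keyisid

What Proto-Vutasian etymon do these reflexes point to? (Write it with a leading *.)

*kayitid

Position 4: Miviku has i, Ultorish has e, Nesim has i. Miviku preserves i here (none of its changes turn any other segment into i), so the proto-segment is *i.
Position 3: Miviku has z, Ultorish has y, Nesim has y. Ultorish preserves y here (none of its changes turn any other segment into y), so the proto-segment is *y.
Verify the candidate proto-form against each daughter:
Miviku: start from *kayitid.
  rule 1: no change — kayitid
  rule 2 (intervocalic lenition): kayitid → kayisid
  rule 3 (unconditioned shift): kayisid → kazisid
  rule 4: no change — kazisid
  ⇒ Miviku kazisid
Ultorish: start from *kayitid.
  rule 1 (vowel merger): kayitid → kayeted
  rule 2: no change — kayeted
  rule 3 (unconditioned shift): kayeted → kayetet
  ⇒ Ultorish kayetet
Nesim: start from *kayitid.
  rule 1: no change — kayitid
  rule 2 (unconditioned shift): kayitid → kayisid
  rule 3 (vowel merger): kayisid → keyisid
  ⇒ Nesim keyisid
*kayitid is the unique common source.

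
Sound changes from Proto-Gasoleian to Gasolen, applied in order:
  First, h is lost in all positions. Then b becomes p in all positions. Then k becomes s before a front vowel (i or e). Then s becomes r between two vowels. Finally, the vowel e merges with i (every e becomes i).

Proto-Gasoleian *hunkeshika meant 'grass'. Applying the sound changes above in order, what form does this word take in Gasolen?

unsirika

Gasolen: start from *hunkeshika.
  rule 1 (h-loss): hunkeshika → unkesika
  rule 2: no change — unkesika
  rule 3 (palatalisation): unkesika → unsesika
  rule 4 (rhotacism): unsesika → unserika
  rule 5 (vowel merger): unserika → unsirika
  ⇒ Gasolen unsirika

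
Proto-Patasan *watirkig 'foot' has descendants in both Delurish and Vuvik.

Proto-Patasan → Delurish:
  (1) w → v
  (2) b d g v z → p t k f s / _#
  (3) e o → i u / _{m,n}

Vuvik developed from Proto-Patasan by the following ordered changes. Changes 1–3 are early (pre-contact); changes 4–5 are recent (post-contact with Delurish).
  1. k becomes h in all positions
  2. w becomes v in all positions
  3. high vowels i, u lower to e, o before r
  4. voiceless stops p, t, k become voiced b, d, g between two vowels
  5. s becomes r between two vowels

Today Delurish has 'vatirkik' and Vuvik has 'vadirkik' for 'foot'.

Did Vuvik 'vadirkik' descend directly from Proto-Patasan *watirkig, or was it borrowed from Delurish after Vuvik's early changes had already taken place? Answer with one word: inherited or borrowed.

If inherited, *watirkig would pass through all of Vuvik's changes:
Vuvik: start from *watirkig.
  rule 1 (unconditioned shift): watirkig → watirhig
  rule 2 (unconditioned shift): watirhig → vatirhig
  rule 3 (pre-rhotic lowering): vatirhig → vaterhig
  rule 4 (intervocalic voicing): vaterhig → vaderhig
  rule 5: no change — vaderhig
  ⇒ Vuvik vaderhig
If borrowed from Delurish 'vatirkik' after the early changes, it would undergo only the recent ones:
  rule 4 (intervocalic voicing): vatirkik → vadirkik
  rule 5 (rhotacism): no change (vadirkik)
  ⇒ as a loan: vadirkik
Vuvik 'vadirkik' matches the loan outcome 'vadirkik', not the inherited 'vaderhig' — it skipped the early Vuvik changes, so it was borrowed from Delurish.

borrowed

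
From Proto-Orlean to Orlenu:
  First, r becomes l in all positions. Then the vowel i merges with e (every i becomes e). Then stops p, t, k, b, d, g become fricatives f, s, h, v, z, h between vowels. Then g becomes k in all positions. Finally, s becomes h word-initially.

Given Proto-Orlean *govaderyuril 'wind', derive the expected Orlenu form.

Orlenu: *govaderyuril
  govaderyuril → govadelyulil   [unconditioned shift]
  govadelyulil → govadelyulel   [vowel merger]
  govadelyulel → govazelyulel   [intervocalic lenition]
  govazelyulel → kovazelyulel   [unconditioned shift]
  kovazelyulel (rule 5 does not apply)
  giving Orlenu kovazelyulel.

kovazelyulel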